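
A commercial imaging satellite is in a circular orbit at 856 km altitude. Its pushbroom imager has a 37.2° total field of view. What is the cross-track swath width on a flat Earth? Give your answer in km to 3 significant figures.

Half-angle = 37.2°/2 = 18.6°.
Swath width ≈ 2h·tan(θ/2) = 2 × 856 × tan(18.6°) = 576.2 km.

576 km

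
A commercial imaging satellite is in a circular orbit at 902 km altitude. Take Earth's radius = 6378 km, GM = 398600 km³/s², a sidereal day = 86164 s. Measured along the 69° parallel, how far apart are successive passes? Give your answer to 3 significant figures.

1030 km

Semi-major axis a = 6378 + 902 = 7280 km. Period T = 2π√(a³/μ) = 2π√(7280³/398600) = 6181.7 s = 103.03 min.
Node shift per orbit = (6181.7/86164) × 360° = 25.83°.
Equatorial spacing = 25.83 × 111.3 km/° = 2875 km.
At 69° latitude, spacing = 2875 × cos(69°) = 1030 km.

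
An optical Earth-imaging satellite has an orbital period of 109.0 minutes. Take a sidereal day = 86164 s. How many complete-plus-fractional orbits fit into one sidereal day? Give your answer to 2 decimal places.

13.17

T = 109.0 min = 6540.0 s.
Orbits per sidereal day = 86164 / 6540.0 = 13.175.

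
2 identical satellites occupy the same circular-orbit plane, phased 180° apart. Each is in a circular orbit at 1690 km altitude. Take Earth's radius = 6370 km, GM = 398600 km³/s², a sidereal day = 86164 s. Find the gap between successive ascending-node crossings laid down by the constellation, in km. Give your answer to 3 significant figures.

1670 km

Semi-major axis a = 6370 + 1690 = 8060 km. Period T = 2π√(a³/μ) = 2π√(8060³/398600) = 7201.3 s = 120.02 min.
Single-satellite node shift = (7201.3/86164) × 360° = 30.09°.
With 2 satellites evenly phased, successive equator crossings are 30.09/2 = 15.044° apart.
That is 15.044 × 111.2 = 1673 km at the equator.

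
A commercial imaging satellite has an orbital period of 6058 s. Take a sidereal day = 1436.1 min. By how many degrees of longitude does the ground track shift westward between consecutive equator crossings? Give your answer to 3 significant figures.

During one orbit Earth rotates (6058.0 / 86166) × 360° = 25.31°.

25.3°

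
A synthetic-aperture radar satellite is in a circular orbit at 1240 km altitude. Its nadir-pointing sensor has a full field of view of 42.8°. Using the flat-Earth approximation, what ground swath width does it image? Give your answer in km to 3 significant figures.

972 km

Half-angle = 42.8°/2 = 21.4°.
Swath width ≈ 2h·tan(θ/2) = 2 × 1240 × tan(21.4°) = 971.9 km.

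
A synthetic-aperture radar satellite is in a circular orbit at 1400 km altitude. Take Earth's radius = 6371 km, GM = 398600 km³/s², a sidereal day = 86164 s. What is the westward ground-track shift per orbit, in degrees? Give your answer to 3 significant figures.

Semi-major axis a = 6371 + 1400 = 7771 km. Period T = 2π√(a³/μ) = 2π√(7771³/398600) = 6817.5 s = 113.63 min.
During one orbit Earth rotates (6817.5 / 86164) × 360° = 28.48°.

28.5°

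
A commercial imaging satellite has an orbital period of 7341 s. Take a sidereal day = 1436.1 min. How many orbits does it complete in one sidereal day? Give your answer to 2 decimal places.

11.74

Orbits per sidereal day = 86166 / 7341.0 = 11.738.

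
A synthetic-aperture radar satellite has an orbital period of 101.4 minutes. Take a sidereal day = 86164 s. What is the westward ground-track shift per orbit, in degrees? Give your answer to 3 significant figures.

25.4°

T = 101.4 min = 6084.0 s.
During one orbit Earth rotates (6084.0 / 86164) × 360° = 25.42°.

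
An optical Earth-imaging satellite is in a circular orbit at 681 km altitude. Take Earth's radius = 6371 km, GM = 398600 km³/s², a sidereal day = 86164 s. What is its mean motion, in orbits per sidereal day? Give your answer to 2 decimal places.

14.62

Semi-major axis a = 6371 + 681 = 7052 km. Period T = 2π√(a³/μ) = 2π√(7052³/398600) = 5893.6 s = 98.23 min.
Orbits per sidereal day = 86164 / 5893.6 = 14.620.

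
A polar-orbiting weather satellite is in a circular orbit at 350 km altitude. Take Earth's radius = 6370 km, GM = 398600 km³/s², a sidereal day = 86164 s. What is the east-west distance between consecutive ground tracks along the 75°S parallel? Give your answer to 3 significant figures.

Semi-major axis a = 6370 + 350 = 6720 km. Period T = 2π√(a³/μ) = 2π√(6720³/398600) = 5482.3 s = 91.37 min.
Node shift per orbit = (5482.3/86164) × 360° = 22.91°.
Equatorial spacing = 22.91 × 111.2 km/° = 2547 km.
At 75° latitude, spacing = 2547 × cos(75°) = 659 km.

659 km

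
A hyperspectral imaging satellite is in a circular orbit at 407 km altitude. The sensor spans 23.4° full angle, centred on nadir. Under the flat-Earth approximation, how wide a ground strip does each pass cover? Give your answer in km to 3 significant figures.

Half-angle = 23.4°/2 = 11.7°.
Swath width ≈ 2h·tan(θ/2) = 2 × 407 × tan(11.7°) = 168.6 km.

169 km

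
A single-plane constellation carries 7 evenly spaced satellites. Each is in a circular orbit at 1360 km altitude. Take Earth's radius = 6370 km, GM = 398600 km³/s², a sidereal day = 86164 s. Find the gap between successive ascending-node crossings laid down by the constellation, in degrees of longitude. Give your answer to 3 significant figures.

Semi-major axis a = 6370 + 1360 = 7730 km. Period T = 2π√(a³/μ) = 2π√(7730³/398600) = 6763.6 s = 112.73 min.
Single-satellite node shift = (6763.6/86164) × 360° = 28.26°.
With 7 satellites evenly phased, successive equator crossings are 28.26/7 = 4.037° apart.

4.04°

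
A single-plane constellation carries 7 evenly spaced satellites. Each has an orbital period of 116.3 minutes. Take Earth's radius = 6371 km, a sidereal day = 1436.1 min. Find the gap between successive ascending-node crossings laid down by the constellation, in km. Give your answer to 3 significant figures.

T = 116.3 min = 6978.0 s.
Single-satellite node shift = (6978.0/86166) × 360° = 29.15°.
With 7 satellites evenly phased, successive equator crossings are 29.15/7 = 4.165° apart.
That is 4.165 × 111.2 = 463 km at the equator.

463 km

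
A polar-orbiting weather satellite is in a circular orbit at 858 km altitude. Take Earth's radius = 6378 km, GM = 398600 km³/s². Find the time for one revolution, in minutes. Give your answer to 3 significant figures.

Semi-major axis a = 6378 + 858 = 7236 km. Period T = 2π√(a³/μ) = 2π√(7236³/398600) = 6125.7 s = 102.10 min.

102 min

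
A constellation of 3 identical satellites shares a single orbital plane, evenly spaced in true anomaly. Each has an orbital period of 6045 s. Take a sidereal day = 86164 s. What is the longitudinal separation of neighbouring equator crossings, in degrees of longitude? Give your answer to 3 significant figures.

Single-satellite node shift = (6045.0/86164) × 360° = 25.26°.
With 3 satellites evenly phased, successive equator crossings are 25.26/3 = 8.419° apart.

8.42°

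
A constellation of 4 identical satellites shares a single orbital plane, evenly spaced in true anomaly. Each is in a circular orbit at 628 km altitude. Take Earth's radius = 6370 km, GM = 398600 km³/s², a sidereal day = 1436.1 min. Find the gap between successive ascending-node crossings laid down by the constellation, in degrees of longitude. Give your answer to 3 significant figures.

6.09°

Semi-major axis a = 6370 + 628 = 6998 km. Period T = 2π√(a³/μ) = 2π√(6998³/398600) = 5826.0 s = 97.10 min.
Single-satellite node shift = (5826.0/86166) × 360° = 24.34°.
With 4 satellites evenly phased, successive equator crossings are 24.34/4 = 6.085° apart.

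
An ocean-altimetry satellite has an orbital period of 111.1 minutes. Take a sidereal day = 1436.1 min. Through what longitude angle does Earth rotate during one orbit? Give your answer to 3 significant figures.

T = 111.1 min = 6666.0 s.
During one orbit Earth rotates (6666.0 / 86166) × 360° = 27.85°.

27.9°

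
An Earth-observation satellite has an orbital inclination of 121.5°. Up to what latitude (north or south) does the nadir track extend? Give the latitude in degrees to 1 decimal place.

58.5°

Retrograde orbit: the ground track reaches ±(180° − i) = ±(180 − 121.5) = ±58.5°.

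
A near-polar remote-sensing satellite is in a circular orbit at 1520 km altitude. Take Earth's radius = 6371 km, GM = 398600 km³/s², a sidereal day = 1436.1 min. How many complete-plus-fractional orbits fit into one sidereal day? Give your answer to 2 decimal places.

12.35

Semi-major axis a = 6371 + 1520 = 7891 km. Period T = 2π√(a³/μ) = 2π√(7891³/398600) = 6976.0 s = 116.27 min.
Orbits per sidereal day = 86166 / 6976.0 = 12.352.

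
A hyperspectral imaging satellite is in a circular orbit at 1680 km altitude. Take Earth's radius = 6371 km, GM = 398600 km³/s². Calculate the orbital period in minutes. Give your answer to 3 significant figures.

120 min

Semi-major axis a = 6371 + 1680 = 8051 km. Period T = 2π√(a³/μ) = 2π√(8051³/398600) = 7189.3 s = 119.82 min.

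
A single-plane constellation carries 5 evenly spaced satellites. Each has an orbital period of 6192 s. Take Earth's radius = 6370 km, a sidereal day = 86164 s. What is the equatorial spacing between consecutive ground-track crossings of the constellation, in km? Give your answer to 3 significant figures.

Single-satellite node shift = (6192.0/86164) × 360° = 25.87°.
With 5 satellites evenly phased, successive equator crossings are 25.87/5 = 5.174° apart.
That is 5.174 × 111.2 = 575 km at the equator.

575 km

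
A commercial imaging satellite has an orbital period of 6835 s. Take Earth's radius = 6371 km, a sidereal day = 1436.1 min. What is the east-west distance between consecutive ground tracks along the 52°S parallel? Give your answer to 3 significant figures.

1950 km

Node shift per orbit = (6835.0/86166) × 360° = 28.56°.
Equatorial spacing = 28.56 × 111.2 km/° = 3175 km.
At 52° latitude, spacing = 3175 × cos(52°) = 1955 km.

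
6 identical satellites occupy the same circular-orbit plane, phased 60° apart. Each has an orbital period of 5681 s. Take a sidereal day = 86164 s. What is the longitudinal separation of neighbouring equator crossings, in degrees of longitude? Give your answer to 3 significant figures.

Single-satellite node shift = (5681.0/86164) × 360° = 23.74°.
With 6 satellites evenly phased, successive equator crossings are 23.74/6 = 3.956° apart.

3.96°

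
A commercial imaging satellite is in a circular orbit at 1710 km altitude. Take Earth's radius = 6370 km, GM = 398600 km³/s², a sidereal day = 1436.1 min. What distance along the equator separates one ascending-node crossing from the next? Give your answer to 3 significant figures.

Semi-major axis a = 6370 + 1710 = 8080 km. Period T = 2π√(a³/μ) = 2π√(8080³/398600) = 7228.2 s = 120.47 min.
During one orbit Earth rotates (7228.2 / 86166) × 360° = 30.20°.
At the equator that is 30.20° × (2π·6370/360) km/° = 30.20 × 111.2 = 3357 km.

3360 km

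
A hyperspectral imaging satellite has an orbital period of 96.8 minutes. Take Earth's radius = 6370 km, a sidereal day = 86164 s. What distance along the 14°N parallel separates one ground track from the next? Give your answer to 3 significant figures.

2620 km

T = 96.8 min = 5808.0 s.
Node shift per orbit = (5808.0/86164) × 360° = 24.27°.
Equatorial spacing = 24.27 × 111.2 km/° = 2698 km.
At 14° latitude, spacing = 2698 × cos(14°) = 2618 km.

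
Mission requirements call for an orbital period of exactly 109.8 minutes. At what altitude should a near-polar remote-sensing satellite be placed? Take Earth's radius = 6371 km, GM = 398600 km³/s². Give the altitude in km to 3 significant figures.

1220 km

T = 109.8 min = 6588.0 s.
From T = 2π√(a³/μ): a = (μ T²/4π²)^(1/3) = (398600 × 6588.0² / 4π²)^(1/3) = 7596 km.
Altitude h = a − R = 7596 − 6371 = 1225 km.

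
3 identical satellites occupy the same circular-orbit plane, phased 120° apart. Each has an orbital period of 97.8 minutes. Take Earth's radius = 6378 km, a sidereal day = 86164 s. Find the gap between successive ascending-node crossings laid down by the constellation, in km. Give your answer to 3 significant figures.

910 km

T = 97.8 min = 5868.0 s.
Single-satellite node shift = (5868.0/86164) × 360° = 24.52°.
With 3 satellites evenly phased, successive equator crossings are 24.52/3 = 8.172° apart.
That is 8.172 × 111.3 = 910 km at the equator.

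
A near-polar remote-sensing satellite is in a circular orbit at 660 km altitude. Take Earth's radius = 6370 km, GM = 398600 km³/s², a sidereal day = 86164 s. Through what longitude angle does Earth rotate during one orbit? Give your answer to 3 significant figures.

24.5°

Semi-major axis a = 6370 + 660 = 7030 km. Period T = 2π√(a³/μ) = 2π√(7030³/398600) = 5866.0 s = 97.77 min.
During one orbit Earth rotates (5866.0 / 86164) × 360° = 24.51°.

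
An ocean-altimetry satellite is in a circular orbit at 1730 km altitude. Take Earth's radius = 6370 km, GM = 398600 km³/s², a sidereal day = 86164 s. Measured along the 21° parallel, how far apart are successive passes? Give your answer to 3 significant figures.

3150 km

Semi-major axis a = 6370 + 1730 = 8100 km. Period T = 2π√(a³/μ) = 2π√(8100³/398600) = 7255.0 s = 120.92 min.
Node shift per orbit = (7255.0/86164) × 360° = 30.31°.
Equatorial spacing = 30.31 × 111.2 km/° = 3370 km.
At 21° latitude, spacing = 3370 × cos(21°) = 3146 km.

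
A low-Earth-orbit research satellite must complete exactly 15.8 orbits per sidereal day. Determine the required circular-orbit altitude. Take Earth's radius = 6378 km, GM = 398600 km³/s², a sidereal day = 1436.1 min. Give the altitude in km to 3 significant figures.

318 km

Required period T = 86166 / 15.8 = 5453.5 s.
From T = 2π√(a³/μ): a = (μ T²/4π²)^(1/3) = (398600 × 5453.5² / 4π²)^(1/3) = 6696 km.
Altitude h = a − R = 6696 − 6378 = 318 km.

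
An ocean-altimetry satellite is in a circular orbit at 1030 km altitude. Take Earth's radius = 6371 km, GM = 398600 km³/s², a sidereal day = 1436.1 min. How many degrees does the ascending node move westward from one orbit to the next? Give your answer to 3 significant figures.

26.5°

Semi-major axis a = 6371 + 1030 = 7401 km. Period T = 2π√(a³/μ) = 2π√(7401³/398600) = 6336.5 s = 105.61 min.
During one orbit Earth rotates (6336.5 / 86166) × 360° = 26.47°.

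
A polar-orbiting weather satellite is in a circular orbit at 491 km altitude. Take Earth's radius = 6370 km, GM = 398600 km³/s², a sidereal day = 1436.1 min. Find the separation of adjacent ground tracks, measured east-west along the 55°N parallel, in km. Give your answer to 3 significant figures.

1510 km

Semi-major axis a = 6370 + 491 = 6861 km. Period T = 2π√(a³/μ) = 2π√(6861³/398600) = 5655.8 s = 94.26 min.
Node shift per orbit = (5655.8/86166) × 360° = 23.63°.
Equatorial spacing = 23.63 × 111.2 km/° = 2627 km.
At 55° latitude, spacing = 2627 × cos(55°) = 1507 km.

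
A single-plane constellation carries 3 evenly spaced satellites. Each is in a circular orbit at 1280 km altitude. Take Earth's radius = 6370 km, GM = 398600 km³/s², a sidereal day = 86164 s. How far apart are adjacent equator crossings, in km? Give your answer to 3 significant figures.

Semi-major axis a = 6370 + 1280 = 7650 km. Period T = 2π√(a³/μ) = 2π√(7650³/398600) = 6658.9 s = 110.98 min.
Single-satellite node shift = (6658.9/86164) × 360° = 27.82°.
With 3 satellites evenly phased, successive equator crossings are 27.82/3 = 9.274° apart.
That is 9.274 × 111.2 = 1031 km at the equator.

1030 km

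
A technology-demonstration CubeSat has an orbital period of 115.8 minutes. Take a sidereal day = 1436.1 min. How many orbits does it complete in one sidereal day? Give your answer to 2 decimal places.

T = 115.8 min = 6948.0 s.
Orbits per sidereal day = 86166 / 6948.0 = 12.402.

12.40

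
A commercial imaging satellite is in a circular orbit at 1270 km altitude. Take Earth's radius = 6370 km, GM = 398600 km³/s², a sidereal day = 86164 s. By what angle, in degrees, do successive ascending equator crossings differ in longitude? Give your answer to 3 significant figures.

Semi-major axis a = 6370 + 1270 = 7640 km. Period T = 2π√(a³/μ) = 2π√(7640³/398600) = 6645.9 s = 110.76 min.
During one orbit Earth rotates (6645.9 / 86164) × 360° = 27.77°.

27.8°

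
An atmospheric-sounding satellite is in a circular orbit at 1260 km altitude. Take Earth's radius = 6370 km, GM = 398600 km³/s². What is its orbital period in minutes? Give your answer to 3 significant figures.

Semi-major axis a = 6370 + 1260 = 7630 km. Period T = 2π√(a³/μ) = 2π√(7630³/398600) = 6632.8 s = 110.55 min.

111 min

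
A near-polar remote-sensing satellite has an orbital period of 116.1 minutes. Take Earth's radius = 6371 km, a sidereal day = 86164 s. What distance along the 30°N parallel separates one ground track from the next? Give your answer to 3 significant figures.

2800 km

T = 116.1 min = 6966.0 s.
Node shift per orbit = (6966.0/86164) × 360° = 29.10°.
Equatorial spacing = 29.10 × 111.2 km/° = 3236 km.
At 30° latitude, spacing = 3236 × cos(30°) = 2803 km.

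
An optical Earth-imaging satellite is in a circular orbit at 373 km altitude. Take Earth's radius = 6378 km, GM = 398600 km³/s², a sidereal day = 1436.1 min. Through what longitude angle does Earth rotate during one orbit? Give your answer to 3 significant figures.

Semi-major axis a = 6378 + 373 = 6751 km. Period T = 2π√(a³/μ) = 2π√(6751³/398600) = 5520.3 s = 92.01 min.
During one orbit Earth rotates (5520.3 / 86166) × 360° = 23.06°.

23.1°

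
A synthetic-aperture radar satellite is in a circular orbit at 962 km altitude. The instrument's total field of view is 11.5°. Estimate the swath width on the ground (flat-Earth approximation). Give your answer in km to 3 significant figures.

Half-angle = 11.5°/2 = 5.75°.
Swath width ≈ 2h·tan(θ/2) = 2 × 962 × tan(5.75°) = 193.7 km.

194 km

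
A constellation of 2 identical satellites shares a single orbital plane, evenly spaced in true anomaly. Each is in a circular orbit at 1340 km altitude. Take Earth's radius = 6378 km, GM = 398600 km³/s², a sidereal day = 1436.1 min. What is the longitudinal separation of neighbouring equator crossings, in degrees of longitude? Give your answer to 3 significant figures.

14.1°

Semi-major axis a = 6378 + 1340 = 7718 km. Period T = 2π√(a³/μ) = 2π√(7718³/398600) = 6747.9 s = 112.46 min.
Single-satellite node shift = (6747.9/86166) × 360° = 28.19°.
With 2 satellites evenly phased, successive equator crossings are 28.19/2 = 14.096° apart.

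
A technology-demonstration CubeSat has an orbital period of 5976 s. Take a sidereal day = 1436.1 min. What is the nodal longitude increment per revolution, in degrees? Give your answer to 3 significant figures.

During one orbit Earth rotates (5976.0 / 86166) × 360° = 24.97°.

25.0°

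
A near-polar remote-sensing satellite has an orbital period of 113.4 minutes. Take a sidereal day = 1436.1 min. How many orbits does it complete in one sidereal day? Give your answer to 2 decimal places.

T = 113.4 min = 6804.0 s.
Orbits per sidereal day = 86166 / 6804.0 = 12.664.

12.66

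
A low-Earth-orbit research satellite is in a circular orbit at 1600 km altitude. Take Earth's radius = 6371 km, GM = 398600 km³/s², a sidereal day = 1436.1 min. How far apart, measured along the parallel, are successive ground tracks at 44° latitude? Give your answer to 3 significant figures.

Semi-major axis a = 6371 + 1600 = 7971 km. Period T = 2π√(a³/μ) = 2π√(7971³/398600) = 7082.4 s = 118.04 min.
Node shift per orbit = (7082.4/86166) × 360° = 29.59°.
Equatorial spacing = 29.59 × 111.2 km/° = 3290 km.
At 44° latitude, spacing = 3290 × cos(44°) = 2367 km.

2370 km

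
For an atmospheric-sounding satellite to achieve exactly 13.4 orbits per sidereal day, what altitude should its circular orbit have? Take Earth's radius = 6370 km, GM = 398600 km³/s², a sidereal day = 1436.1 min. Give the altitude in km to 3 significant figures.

1100 km

Required period T = 86166 / 13.4 = 6430.3 s.
From T = 2π√(a³/μ): a = (μ T²/4π²)^(1/3) = (398600 × 6430.3² / 4π²)^(1/3) = 7474 km.
Altitude h = a − R = 7474 − 6370 = 1104 km.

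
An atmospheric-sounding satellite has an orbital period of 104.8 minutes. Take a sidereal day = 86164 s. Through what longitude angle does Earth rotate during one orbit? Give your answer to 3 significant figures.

T = 104.8 min = 6288.0 s.
During one orbit Earth rotates (6288.0 / 86164) × 360° = 26.27°.

26.3°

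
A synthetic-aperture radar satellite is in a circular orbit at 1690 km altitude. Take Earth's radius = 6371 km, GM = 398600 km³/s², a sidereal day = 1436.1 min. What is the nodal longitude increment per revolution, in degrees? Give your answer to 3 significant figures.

30.1°

Semi-major axis a = 6371 + 1690 = 8061 km. Period T = 2π√(a³/μ) = 2π√(8061³/398600) = 7202.7 s = 120.04 min.
During one orbit Earth rotates (7202.7 / 86166) × 360° = 30.09°.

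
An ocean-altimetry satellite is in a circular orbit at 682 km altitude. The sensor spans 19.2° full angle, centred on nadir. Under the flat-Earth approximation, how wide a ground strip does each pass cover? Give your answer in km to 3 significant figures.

Half-angle = 19.2°/2 = 9.6°.
Swath width ≈ 2h·tan(θ/2) = 2 × 682 × tan(9.6°) = 230.7 km.

231 km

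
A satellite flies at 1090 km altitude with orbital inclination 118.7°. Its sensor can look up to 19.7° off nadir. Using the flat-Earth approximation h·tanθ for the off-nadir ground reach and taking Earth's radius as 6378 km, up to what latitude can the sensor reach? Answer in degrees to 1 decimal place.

Retrograde orbit: the ground track reaches ±(180° − i) = ±(180 − 118.7) = ±61.3°.
Sensor half-swath on the ground ≈ 1090·tan(19.7°) = 390 km = 3.51° of latitude.
Maximum observable latitude ≈ 61.3 + 3.51 = 64.8°.

64.8°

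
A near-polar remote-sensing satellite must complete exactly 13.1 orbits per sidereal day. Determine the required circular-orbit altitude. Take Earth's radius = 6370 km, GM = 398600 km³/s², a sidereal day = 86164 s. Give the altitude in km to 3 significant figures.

1220 km

Required period T = 86164 / 13.1 = 6577.4 s.
From T = 2π√(a³/μ): a = (μ T²/4π²)^(1/3) = (398600 × 6577.4² / 4π²)^(1/3) = 7587 km.
Altitude h = a − R = 7587 − 6370 = 1217 km.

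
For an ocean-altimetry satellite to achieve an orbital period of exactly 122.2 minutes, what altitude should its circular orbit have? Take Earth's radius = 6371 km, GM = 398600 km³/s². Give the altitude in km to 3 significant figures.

1790 km

T = 122.2 min = 7332.0 s.
From T = 2π√(a³/μ): a = (μ T²/4π²)^(1/3) = (398600 × 7332.0² / 4π²)^(1/3) = 8157 km.
Altitude h = a − R = 8157 − 6371 = 1786 km.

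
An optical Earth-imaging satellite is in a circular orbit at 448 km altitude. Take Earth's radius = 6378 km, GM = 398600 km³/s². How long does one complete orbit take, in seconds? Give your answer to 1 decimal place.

Semi-major axis a = 6378 + 448 = 6826 km. Period T = 2π√(a³/μ) = 2π√(6826³/398600) = 5612.6 s = 93.54 min.

5612.6 seconds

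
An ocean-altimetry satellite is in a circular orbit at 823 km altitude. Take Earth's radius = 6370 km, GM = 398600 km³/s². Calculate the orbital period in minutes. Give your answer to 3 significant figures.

101 min

Semi-major axis a = 6370 + 823 = 7193 km. Period T = 2π√(a³/μ) = 2π√(7193³/398600) = 6071.2 s = 101.19 min.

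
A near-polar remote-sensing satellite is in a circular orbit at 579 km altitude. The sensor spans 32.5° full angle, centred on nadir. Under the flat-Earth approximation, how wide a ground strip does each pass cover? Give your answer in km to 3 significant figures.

Half-angle = 32.5°/2 = 16.25°.
Swath width ≈ 2h·tan(θ/2) = 2 × 579 × tan(16.25°) = 337.5 km.

338 km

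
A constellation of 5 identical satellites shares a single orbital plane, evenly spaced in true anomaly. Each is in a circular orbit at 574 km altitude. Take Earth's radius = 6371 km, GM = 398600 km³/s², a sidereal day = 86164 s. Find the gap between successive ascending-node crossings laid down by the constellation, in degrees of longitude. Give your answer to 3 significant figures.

4.81°

Semi-major axis a = 6371 + 574 = 6945 km. Period T = 2π√(a³/μ) = 2π√(6945³/398600) = 5760.0 s = 96.00 min.
Single-satellite node shift = (5760.0/86164) × 360° = 24.07°.
With 5 satellites evenly phased, successive equator crossings are 24.07/5 = 4.813° apart.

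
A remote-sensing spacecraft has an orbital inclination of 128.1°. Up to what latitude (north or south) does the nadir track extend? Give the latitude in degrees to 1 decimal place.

51.9°

Retrograde orbit: the ground track reaches ±(180° − i) = ±(180 − 128.1) = ±51.9°.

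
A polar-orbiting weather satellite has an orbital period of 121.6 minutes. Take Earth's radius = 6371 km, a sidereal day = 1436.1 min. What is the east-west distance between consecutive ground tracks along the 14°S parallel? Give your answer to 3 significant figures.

T = 121.6 min = 7296.0 s.
Node shift per orbit = (7296.0/86166) × 360° = 30.48°.
Equatorial spacing = 30.48 × 111.2 km/° = 3390 km.
At 14° latitude, spacing = 3390 × cos(14°) = 3289 km.

3290 km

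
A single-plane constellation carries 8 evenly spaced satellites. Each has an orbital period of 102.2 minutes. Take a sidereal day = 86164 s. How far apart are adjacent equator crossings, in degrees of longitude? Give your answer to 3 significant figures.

3.20°

T = 102.2 min = 6132.0 s.
Single-satellite node shift = (6132.0/86164) × 360° = 25.62°.
With 8 satellites evenly phased, successive equator crossings are 25.62/8 = 3.202° apart.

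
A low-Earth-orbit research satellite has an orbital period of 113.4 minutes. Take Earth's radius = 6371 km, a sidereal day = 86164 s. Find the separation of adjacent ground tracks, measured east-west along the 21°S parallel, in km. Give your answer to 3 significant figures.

2950 km

T = 113.4 min = 6804.0 s.
Node shift per orbit = (6804.0/86164) × 360° = 28.43°.
Equatorial spacing = 28.43 × 111.2 km/° = 3161 km.
At 21° latitude, spacing = 3161 × cos(21°) = 2951 km.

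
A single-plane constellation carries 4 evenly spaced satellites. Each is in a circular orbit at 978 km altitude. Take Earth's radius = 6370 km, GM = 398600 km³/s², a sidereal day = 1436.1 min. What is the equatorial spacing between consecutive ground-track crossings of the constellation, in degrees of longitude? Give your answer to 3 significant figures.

Semi-major axis a = 6370 + 978 = 7348 km. Period T = 2π√(a³/μ) = 2π√(7348³/398600) = 6268.5 s = 104.48 min.
Single-satellite node shift = (6268.5/86166) × 360° = 26.19°.
With 4 satellites evenly phased, successive equator crossings are 26.19/4 = 6.547° apart.

6.55°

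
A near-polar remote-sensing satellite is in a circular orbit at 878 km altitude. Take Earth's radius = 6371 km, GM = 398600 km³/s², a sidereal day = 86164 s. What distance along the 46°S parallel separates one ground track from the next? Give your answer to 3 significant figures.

Semi-major axis a = 6371 + 878 = 7249 km. Period T = 2π√(a³/μ) = 2π√(7249³/398600) = 6142.3 s = 102.37 min.
Node shift per orbit = (6142.3/86164) × 360° = 25.66°.
Equatorial spacing = 25.66 × 111.2 km/° = 2854 km.
At 46° latitude, spacing = 2854 × cos(46°) = 1982 km.

1980 km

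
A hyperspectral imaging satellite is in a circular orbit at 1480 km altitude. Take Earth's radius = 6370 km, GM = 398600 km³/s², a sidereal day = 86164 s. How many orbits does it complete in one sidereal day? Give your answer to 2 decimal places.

12.45

Semi-major axis a = 6370 + 1480 = 7850 km. Period T = 2π√(a³/μ) = 2π√(7850³/398600) = 6921.7 s = 115.36 min.
Orbits per sidereal day = 86164 / 6921.7 = 12.448.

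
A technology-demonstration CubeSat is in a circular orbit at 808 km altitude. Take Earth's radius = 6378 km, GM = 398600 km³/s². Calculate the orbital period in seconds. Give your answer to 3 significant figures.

6060 seconds

Semi-major axis a = 6378 + 808 = 7186 km. Period T = 2π√(a³/μ) = 2π√(7186³/398600) = 6062.4 s = 101.04 min.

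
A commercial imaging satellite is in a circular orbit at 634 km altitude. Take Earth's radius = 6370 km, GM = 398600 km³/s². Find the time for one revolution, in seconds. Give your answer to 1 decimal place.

5833.5 seconds

Semi-major axis a = 6370 + 634 = 7004 km. Period T = 2π√(a³/μ) = 2π√(7004³/398600) = 5833.5 s = 97.23 min.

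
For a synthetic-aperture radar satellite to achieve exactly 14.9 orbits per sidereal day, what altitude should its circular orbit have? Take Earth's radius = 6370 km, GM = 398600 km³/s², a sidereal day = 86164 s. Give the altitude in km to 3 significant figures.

Required period T = 86164 / 14.9 = 5782.8 s.
From T = 2π√(a³/μ): a = (μ T²/4π²)^(1/3) = (398600 × 5782.8² / 4π²)^(1/3) = 6963 km.
Altitude h = a − R = 6963 − 6370 = 593 km.

593 km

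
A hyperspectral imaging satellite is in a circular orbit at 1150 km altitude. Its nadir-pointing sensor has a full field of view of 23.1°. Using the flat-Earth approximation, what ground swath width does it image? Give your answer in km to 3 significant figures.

470 km

Half-angle = 23.1°/2 = 11.55°.
Swath width ≈ 2h·tan(θ/2) = 2 × 1150 × tan(11.55°) = 470.0 km.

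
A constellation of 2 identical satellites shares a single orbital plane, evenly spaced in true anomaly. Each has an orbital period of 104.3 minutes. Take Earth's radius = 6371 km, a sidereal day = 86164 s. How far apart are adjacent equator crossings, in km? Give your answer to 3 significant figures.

T = 104.3 min = 6258.0 s.
Single-satellite node shift = (6258.0/86164) × 360° = 26.15°.
With 2 satellites evenly phased, successive equator crossings are 26.15/2 = 13.073° apart.
That is 13.073 × 111.2 = 1454 km at the equator.

1450 km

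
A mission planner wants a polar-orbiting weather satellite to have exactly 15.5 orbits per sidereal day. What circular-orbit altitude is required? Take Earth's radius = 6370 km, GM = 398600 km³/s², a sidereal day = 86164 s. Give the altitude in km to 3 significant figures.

412 km

Required period T = 86164 / 15.5 = 5559.0 s.
From T = 2π√(a³/μ): a = (μ T²/4π²)^(1/3) = (398600 × 5559.0² / 4π²)^(1/3) = 6782 km.
Altitude h = a − R = 6782 − 6370 = 412 km.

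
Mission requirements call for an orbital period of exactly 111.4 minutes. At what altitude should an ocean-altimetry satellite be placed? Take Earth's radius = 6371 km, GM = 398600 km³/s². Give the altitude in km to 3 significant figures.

T = 111.4 min = 6684.0 s.
From T = 2π√(a³/μ): a = (μ T²/4π²)^(1/3) = (398600 × 6684.0² / 4π²)^(1/3) = 7669 km.
Altitude h = a − R = 7669 − 6371 = 1298 km.

1300 km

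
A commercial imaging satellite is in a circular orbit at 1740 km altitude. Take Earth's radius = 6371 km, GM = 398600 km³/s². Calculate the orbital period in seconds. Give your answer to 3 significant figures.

Semi-major axis a = 6371 + 1740 = 8111 km. Period T = 2π√(a³/μ) = 2π√(8111³/398600) = 7269.8 s = 121.16 min.

7270 seconds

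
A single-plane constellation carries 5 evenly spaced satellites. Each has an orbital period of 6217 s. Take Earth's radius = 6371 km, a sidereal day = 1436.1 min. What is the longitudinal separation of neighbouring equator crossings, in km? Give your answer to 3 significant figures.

Single-satellite node shift = (6217.0/86166) × 360° = 25.97°.
With 5 satellites evenly phased, successive equator crossings are 25.97/5 = 5.195° apart.
That is 5.195 × 111.2 = 578 km at the equator.

578 km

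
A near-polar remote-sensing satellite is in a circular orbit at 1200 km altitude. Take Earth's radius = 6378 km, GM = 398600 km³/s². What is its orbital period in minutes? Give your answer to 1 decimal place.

Semi-major axis a = 6378 + 1200 = 7578 km. Period T = 2π√(a³/μ) = 2π√(7578³/398600) = 6565.1 s = 109.42 min.

109.4 min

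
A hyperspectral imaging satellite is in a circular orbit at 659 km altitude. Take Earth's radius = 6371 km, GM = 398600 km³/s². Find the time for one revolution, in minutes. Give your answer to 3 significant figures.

97.8 min

Semi-major axis a = 6371 + 659 = 7030 km. Period T = 2π√(a³/μ) = 2π√(7030³/398600) = 5866.0 s = 97.77 min.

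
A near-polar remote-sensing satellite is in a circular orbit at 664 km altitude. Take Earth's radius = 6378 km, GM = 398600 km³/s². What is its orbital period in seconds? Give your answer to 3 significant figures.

5880 seconds

Semi-major axis a = 6378 + 664 = 7042 km. Period T = 2π√(a³/μ) = 2π√(7042³/398600) = 5881.1 s = 98.02 min.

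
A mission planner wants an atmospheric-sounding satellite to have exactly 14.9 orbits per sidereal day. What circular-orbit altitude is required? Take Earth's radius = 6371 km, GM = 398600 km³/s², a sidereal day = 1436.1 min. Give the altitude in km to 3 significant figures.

Required period T = 86166 / 14.9 = 5783.0 s.
From T = 2π√(a³/μ): a = (μ T²/4π²)^(1/3) = (398600 × 5783.0² / 4π²)^(1/3) = 6963 km.
Altitude h = a − R = 6963 − 6371 = 592 km.

592 km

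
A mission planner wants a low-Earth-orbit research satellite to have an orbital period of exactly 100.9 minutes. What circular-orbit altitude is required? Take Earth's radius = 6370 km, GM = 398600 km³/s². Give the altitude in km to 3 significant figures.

T = 100.9 min = 6054.0 s.
From T = 2π√(a³/μ): a = (μ T²/4π²)^(1/3) = (398600 × 6054.0² / 4π²)^(1/3) = 7179 km.
Altitude h = a − R = 7179 − 6370 = 809 km.

809 km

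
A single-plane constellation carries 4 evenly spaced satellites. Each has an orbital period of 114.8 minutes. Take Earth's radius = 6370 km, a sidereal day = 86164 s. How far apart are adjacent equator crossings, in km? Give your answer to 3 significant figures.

800 km

T = 114.8 min = 6888.0 s.
Single-satellite node shift = (6888.0/86164) × 360° = 28.78°.
With 4 satellites evenly phased, successive equator crossings are 28.78/4 = 7.195° apart.
That is 7.195 × 111.2 = 800 km at the equator.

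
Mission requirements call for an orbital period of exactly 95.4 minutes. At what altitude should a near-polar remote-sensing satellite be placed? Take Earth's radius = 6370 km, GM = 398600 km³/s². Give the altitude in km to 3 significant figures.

546 km

T = 95.4 min = 5724.0 s.
From T = 2π√(a³/μ): a = (μ T²/4π²)^(1/3) = (398600 × 5724.0² / 4π²)^(1/3) = 6916 km.
Altitude h = a − R = 6916 − 6370 = 546 km.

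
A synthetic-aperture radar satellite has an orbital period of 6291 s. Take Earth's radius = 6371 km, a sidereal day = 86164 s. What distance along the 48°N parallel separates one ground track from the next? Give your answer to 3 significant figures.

1960 km

Node shift per orbit = (6291.0/86164) × 360° = 26.28°.
Equatorial spacing = 26.28 × 111.2 km/° = 2923 km.
At 48° latitude, spacing = 2923 × cos(48°) = 1956 km.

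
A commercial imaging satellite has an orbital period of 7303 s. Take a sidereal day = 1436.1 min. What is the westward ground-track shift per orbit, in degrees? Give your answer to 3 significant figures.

30.5°

During one orbit Earth rotates (7303.0 / 86166) × 360° = 30.51°.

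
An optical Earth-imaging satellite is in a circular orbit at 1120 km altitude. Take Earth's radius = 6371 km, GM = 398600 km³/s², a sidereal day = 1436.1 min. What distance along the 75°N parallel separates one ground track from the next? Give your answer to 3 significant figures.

Semi-major axis a = 6371 + 1120 = 7491 km. Period T = 2π√(a³/μ) = 2π√(7491³/398600) = 6452.4 s = 107.54 min.
Node shift per orbit = (6452.4/86166) × 360° = 26.96°.
Equatorial spacing = 26.96 × 111.2 km/° = 2998 km.
At 75° latitude, spacing = 2998 × cos(75°) = 776 km.

776 km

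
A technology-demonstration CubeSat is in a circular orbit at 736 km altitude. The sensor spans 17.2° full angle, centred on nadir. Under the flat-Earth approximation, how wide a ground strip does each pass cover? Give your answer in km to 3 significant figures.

Half-angle = 17.2°/2 = 8.6°.
Swath width ≈ 2h·tan(θ/2) = 2 × 736 × tan(8.6°) = 222.6 km.

223 km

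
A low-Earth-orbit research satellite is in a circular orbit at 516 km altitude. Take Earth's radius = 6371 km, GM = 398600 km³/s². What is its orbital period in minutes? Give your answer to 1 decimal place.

94.8 min

Semi-major axis a = 6371 + 516 = 6887 km. Period T = 2π√(a³/μ) = 2π√(6887³/398600) = 5688.0 s = 94.80 min.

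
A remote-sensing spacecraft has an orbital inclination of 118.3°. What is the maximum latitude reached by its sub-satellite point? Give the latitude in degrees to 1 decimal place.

Retrograde orbit: the ground track reaches ±(180° − i) = ±(180 − 118.3) = ±61.7°.

61.7°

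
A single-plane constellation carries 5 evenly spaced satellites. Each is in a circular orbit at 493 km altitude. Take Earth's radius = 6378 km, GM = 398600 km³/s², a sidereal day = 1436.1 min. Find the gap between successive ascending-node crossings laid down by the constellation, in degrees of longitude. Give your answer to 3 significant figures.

4.74°

Semi-major axis a = 6378 + 493 = 6871 km. Period T = 2π√(a³/μ) = 2π√(6871³/398600) = 5668.1 s = 94.47 min.
Single-satellite node shift = (5668.1/86166) × 360° = 23.68°.
With 5 satellites evenly phased, successive equator crossings are 23.68/5 = 4.736° apart.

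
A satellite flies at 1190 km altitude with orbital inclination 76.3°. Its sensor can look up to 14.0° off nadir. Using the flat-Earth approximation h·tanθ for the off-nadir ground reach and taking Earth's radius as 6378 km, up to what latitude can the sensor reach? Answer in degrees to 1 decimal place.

For a prograde orbit the ground track reaches latitude ±i = ±76.3°.
Sensor half-swath on the ground ≈ 1190·tan(14.0°) = 297 km = 2.67° of latitude.
Maximum observable latitude ≈ 76.3 + 2.67 = 79.0°.

79.0°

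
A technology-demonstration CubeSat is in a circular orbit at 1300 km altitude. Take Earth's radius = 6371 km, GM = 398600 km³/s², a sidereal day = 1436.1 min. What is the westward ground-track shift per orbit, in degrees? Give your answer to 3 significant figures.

Semi-major axis a = 6371 + 1300 = 7671 km. Period T = 2π√(a³/μ) = 2π√(7671³/398600) = 6686.4 s = 111.44 min.
During one orbit Earth rotates (6686.4 / 86166) × 360° = 27.94°.

27.9°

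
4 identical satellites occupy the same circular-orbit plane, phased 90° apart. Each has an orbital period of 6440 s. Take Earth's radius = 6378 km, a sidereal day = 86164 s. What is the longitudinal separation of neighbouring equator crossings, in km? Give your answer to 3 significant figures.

Single-satellite node shift = (6440.0/86164) × 360° = 26.91°.
With 4 satellites evenly phased, successive equator crossings are 26.91/4 = 6.727° apart.
That is 6.727 × 111.3 = 749 km at the equator.

749 km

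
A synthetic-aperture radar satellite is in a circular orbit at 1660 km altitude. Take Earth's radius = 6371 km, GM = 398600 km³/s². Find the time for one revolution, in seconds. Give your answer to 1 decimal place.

7162.5 seconds

Semi-major axis a = 6371 + 1660 = 8031 km. Period T = 2π√(a³/μ) = 2π√(8031³/398600) = 7162.5 s = 119.38 min.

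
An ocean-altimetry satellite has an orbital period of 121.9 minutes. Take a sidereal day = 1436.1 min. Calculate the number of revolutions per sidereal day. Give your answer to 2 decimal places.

11.78

T = 121.9 min = 7314.0 s.
Orbits per sidereal day = 86166 / 7314.0 = 11.781.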